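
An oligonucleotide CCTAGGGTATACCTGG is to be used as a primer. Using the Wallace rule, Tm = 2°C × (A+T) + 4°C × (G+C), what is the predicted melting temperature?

50°C

A=3, G=5, T=4, C=4
So N_AT = 7 and N_GC = 9.
Tm = 4·9 + 2·7 = 36 + 14 = 50°C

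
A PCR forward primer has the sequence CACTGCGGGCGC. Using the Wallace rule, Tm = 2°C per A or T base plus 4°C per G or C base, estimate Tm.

44°C

Counting bases: C=5, G=5, T=1, A=1
AT pairs contribute 2, GC pairs contribute 10.
Tm = 4·10 + 2·2 = 40 + 4 = 44°C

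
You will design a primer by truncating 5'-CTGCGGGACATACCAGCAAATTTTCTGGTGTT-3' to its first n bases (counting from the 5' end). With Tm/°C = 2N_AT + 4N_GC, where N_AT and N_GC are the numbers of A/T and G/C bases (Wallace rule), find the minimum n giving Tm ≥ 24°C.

n = 7

First 6 bases: CTGCGG → Tm = 22°C (< 24°C)
First 7 bases: CTGCGGG → Tm = 26°C (≥ 24°C)
Each additional base adds 2°C (A/T) or 4°C (G/C), so Tm is non-decreasing in n; n = 7 is the first length to reach 24°C.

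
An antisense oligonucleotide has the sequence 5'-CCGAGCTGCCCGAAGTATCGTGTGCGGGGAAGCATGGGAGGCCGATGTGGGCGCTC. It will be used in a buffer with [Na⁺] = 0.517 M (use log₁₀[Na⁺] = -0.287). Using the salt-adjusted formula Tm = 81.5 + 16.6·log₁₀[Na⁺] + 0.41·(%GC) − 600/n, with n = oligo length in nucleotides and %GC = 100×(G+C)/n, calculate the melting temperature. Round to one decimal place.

Length n = 56. T=9, G=24, A=9, C=14
G+C = 38, so %GC = 38/56 × 100 = 67.857%
Salt term: 16.6 × (-0.287) = -4.764
GC term: 0.41 × 67.857 = 27.821; length term: −600/56 = −10.714
Tm = 81.5 + (-4.764) + 27.821 − 10.714 = 93.843 → 93.8°C

93.8°C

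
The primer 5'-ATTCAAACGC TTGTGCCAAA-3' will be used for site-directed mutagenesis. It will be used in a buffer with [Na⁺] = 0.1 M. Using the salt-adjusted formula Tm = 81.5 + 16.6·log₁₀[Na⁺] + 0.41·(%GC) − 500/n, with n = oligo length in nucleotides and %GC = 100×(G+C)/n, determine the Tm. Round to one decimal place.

56.3°C

Length n = 20. Scanning the sequence gives C=5, A=7, T=5, G=3.
G+C = 8, so %GC = 8/20 × 100 = 40%
Salt term: 16.6 × (-1) = -16.6
GC term: 0.41 × 40 = 16.4; length term: −500/20 = −25
Tm = 81.5 + (-16.6) + 16.4 − 25 = 56.3 → 56.3°C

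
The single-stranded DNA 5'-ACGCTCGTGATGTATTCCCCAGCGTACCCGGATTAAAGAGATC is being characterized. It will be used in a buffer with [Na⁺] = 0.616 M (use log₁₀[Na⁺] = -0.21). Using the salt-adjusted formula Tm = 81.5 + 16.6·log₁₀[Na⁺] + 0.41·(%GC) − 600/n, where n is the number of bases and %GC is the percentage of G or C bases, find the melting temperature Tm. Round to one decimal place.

Length n = 43. G=10, T=10, A=11, C=12
G+C = 22, so %GC = 22/43 × 100 = 51.163%
Salt term: 16.6 × (-0.21) = -3.486
GC term: 0.41 × 51.163 = 20.977; length term: −600/43 = −13.953
Tm = 81.5 + (-3.486) + 20.977 − 13.953 = 85.038 → 85.0°C

85.0°C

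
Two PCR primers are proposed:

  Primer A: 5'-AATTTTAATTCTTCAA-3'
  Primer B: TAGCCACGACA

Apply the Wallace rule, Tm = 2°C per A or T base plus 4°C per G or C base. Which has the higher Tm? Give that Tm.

Primer A: A+T=14, G+C=2 → Tm = 2(14)+4(2) = 36°C
Primer B: A+T=5, G+C=6 → Tm = 2(5)+4(6) = 34°C
36°C vs 34°C → primer A is higher.

Primer A, 36°C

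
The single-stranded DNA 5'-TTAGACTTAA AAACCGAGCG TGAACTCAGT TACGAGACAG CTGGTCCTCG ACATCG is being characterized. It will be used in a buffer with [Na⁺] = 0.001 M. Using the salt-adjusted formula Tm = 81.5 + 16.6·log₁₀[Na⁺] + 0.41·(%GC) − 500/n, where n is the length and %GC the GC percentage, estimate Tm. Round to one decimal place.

42.5°C

Length n = 56. C=14, A=17, G=13, T=12
G+C = 27, so %GC = 27/56 × 100 = 48.214%
Salt term: 16.6 × (-3) = -49.8
GC term: 0.41 × 48.214 = 19.768; length term: −500/56 = −8.929
Tm = 81.5 + (-49.8) + 19.768 − 8.929 = 42.539 → 42.5°C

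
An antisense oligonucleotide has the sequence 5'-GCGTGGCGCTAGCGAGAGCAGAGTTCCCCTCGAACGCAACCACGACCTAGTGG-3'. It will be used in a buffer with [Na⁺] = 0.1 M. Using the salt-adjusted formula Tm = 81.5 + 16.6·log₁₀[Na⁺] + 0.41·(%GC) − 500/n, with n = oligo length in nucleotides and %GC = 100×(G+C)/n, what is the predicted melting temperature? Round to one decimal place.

81.8°C

Length n = 53. Scanning the sequence gives T=7, A=12, C=17, G=17.
G+C = 34, so %GC = 34/53 × 100 = 64.151%
Salt term: 16.6 × (-1) = -16.6
GC term: 0.41 × 64.151 = 26.302; length term: −500/53 = −9.434
Tm = 81.5 + (-16.6) + 26.302 − 9.434 = 81.768 → 81.8°C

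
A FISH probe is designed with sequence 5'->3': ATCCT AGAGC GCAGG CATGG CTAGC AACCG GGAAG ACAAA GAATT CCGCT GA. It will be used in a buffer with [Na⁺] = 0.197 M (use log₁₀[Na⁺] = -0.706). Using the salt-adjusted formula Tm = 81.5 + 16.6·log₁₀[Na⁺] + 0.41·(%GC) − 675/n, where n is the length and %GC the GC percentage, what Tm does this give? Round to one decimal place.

78.9°C

Length n = 52. Counting bases: T=7, C=13, G=15, A=17
G+C = 28, so %GC = 28/52 × 100 = 53.846%
Salt term: 16.6 × (-0.706) = -11.72
GC term: 0.41 × 53.846 = 22.077; length term: −675/52 = −12.981
Tm = 81.5 + (-11.72) + 22.077 − 12.981 = 78.876 → 78.9°C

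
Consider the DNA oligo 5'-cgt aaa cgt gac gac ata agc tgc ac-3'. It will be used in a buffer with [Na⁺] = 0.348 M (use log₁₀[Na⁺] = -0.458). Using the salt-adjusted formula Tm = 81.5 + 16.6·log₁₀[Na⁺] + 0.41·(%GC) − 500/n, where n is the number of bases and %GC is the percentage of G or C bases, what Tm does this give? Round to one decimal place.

Length n = 26. Base counts: A=9, T=4, G=6, C=7
G+C = 13, so %GC = 13/26 × 100 = 50%
Salt term: 16.6 × (-0.458) = -7.603
GC term: 0.41 × 50 = 20.5; length term: −500/26 = −19.231
Tm = 81.5 + (-7.603) + 20.5 − 19.231 = 75.166 → 75.2°C

75.2°C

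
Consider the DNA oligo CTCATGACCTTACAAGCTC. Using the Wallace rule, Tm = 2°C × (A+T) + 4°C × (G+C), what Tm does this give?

Counting bases: A=5, C=7, G=2, T=5
So N_AT = 10 and N_GC = 9.
Tm = 4·9 + 2·10 = 36 + 20 = 56°C

56°C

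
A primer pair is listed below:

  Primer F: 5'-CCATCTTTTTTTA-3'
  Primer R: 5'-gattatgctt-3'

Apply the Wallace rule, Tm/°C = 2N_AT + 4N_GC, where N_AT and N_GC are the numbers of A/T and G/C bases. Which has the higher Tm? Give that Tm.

Primer F, 32°C

Primer F: A+T=10, G+C=3 → Tm = 2(10)+4(3) = 32°C
Primer R: A+T=7, G+C=3 → Tm = 2(7)+4(3) = 26°C
32°C vs 26°C → primer F is higher.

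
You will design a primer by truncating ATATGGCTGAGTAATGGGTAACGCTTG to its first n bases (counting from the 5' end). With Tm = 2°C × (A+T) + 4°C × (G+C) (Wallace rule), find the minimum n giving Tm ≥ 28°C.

n = 10

First 9 bases: ATATGGCTG → Tm = 26°C (< 28°C)
First 10 bases: ATATGGCTGA → Tm = 28°C (≥ 28°C)
Each additional base adds 2°C (A/T) or 4°C (G/C), so Tm is non-decreasing in n; n = 10 is the first length to reach 28°C.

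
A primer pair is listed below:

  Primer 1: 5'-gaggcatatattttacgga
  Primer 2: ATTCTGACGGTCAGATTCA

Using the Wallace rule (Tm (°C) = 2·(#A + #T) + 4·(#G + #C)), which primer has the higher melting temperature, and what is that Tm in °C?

Primer 1: A+T=12, G+C=7 → Tm = 2(12)+4(7) = 52°C
Primer 2: A+T=11, G+C=8 → Tm = 2(11)+4(8) = 54°C
52°C vs 54°C → primer 2 is higher.

Primer 2, 54°C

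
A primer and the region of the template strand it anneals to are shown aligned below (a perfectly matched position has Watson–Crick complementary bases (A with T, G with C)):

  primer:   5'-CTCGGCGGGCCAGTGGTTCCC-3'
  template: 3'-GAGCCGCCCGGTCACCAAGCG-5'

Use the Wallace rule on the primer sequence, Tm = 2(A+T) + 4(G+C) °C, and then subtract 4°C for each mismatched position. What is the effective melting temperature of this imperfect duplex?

70°C

Primer base counts: A=1, T=4, G=8, C=8 → A+T=5, G+C=16
Perfect-match Tm = 2(5) + 4(16) = 10 + 64 = 74°C
Mismatches (positions where the bases are not complementary): 1 (at position 20)
Effective Tm = 74 − 1×4 = 74 − 4 = 70°C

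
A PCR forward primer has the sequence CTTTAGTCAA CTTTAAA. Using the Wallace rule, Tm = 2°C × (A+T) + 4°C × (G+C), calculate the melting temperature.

42°C

A=6, T=7, G=1, C=3
A+T = 13, G+C = 4
Tm = 2×13 + 4×4 = 42°C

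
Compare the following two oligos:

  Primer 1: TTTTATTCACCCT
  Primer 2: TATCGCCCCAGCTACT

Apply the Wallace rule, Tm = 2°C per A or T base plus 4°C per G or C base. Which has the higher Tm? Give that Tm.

Primer 1: A+T=9, G+C=4 → Tm = 2(9)+4(4) = 34°C
Primer 2: A+T=7, G+C=9 → Tm = 2(7)+4(9) = 50°C
34°C vs 50°C → primer 2 is higher.

Primer 2, 50°C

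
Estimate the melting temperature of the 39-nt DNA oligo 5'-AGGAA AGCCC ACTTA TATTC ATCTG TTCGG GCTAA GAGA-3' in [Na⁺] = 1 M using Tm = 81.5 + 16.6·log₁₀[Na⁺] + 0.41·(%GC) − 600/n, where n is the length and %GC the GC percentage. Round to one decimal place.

84.0°C

Length n = 39. Scanning the sequence gives C=8, A=12, G=9, T=10.
G+C = 17, so %GC = 17/39 × 100 = 43.59%
Salt term: 16.6 × (0) = 0
GC term: 0.41 × 43.59 = 17.872; length term: −600/39 = −15.385
Tm = 81.5 + (0) + 17.872 − 15.385 = 83.987 → 84.0°C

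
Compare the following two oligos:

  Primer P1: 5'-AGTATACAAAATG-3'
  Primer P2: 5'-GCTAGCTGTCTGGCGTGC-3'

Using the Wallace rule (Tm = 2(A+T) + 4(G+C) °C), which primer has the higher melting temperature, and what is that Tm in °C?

Primer P1: A+T=10, G+C=3 → Tm = 2(10)+4(3) = 32°C
Primer P2: A+T=6, G+C=12 → Tm = 2(6)+4(12) = 60°C
32°C vs 60°C → primer P2 is higher.

Primer P2, 60°C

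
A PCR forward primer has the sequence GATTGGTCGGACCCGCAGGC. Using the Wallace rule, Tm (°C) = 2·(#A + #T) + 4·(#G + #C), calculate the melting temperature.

Scanning the sequence gives T=3, A=3, G=8, C=6.
So N_AT = 6 and N_GC = 14.
Tm = 2×6 + 4×14 = 68°C

68°C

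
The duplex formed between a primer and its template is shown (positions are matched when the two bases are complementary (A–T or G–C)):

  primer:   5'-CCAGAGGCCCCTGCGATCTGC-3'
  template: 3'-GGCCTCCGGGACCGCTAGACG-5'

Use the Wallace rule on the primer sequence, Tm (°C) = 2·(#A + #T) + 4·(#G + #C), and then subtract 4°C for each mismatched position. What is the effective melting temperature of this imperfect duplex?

60°C

Primer base counts: A=3, T=3, G=6, C=9 → A+T=6, G+C=15
Perfect-match Tm = 2(6) + 4(15) = 12 + 60 = 72°C
Mismatches (positions where the bases are not complementary): 3 (at positions 3, 11, 12)
Effective Tm = 72 − 3×4 = 72 − 12 = 60°C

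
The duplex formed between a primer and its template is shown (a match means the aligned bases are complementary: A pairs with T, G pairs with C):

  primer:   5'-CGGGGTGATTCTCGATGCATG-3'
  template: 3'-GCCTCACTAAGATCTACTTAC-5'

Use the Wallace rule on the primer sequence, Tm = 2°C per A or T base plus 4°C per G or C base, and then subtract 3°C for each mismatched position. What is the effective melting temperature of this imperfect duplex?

57°C

Primer base counts: A=3, T=6, G=8, C=4 → A+T=9, G+C=12
Perfect-match Tm = 2(9) + 4(12) = 18 + 48 = 66°C
Mismatches (positions where the bases are not complementary): 3 (at positions 4, 13, 18)
Effective Tm = 66 − 3×3 = 66 − 9 = 57°C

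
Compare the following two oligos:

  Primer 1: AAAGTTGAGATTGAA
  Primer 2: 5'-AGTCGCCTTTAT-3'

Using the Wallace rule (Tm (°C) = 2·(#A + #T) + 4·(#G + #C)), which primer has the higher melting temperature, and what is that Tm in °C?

Primer 1: A+T=11, G+C=4 → Tm = 2(11)+4(4) = 38°C
Primer 2: A+T=7, G+C=5 → Tm = 2(7)+4(5) = 34°C
38°C vs 34°C → primer 1 is higher.

Primer 1, 38°C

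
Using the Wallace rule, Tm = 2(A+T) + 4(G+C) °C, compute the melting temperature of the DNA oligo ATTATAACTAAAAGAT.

Scanning the sequence gives C=1, T=5, A=9, G=1.
A+T = 14, G+C = 2
Tm = 2×14 + 4×2 = 36°C

36°C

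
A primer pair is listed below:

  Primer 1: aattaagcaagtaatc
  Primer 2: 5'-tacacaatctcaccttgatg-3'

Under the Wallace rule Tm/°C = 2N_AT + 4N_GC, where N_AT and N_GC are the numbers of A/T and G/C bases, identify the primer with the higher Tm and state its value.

Primer 1: A+T=12, G+C=4 → Tm = 2(12)+4(4) = 40°C
Primer 2: A+T=12, G+C=8 → Tm = 2(12)+4(8) = 56°C
40°C vs 56°C → primer 2 is higher.

Primer 2, 56°C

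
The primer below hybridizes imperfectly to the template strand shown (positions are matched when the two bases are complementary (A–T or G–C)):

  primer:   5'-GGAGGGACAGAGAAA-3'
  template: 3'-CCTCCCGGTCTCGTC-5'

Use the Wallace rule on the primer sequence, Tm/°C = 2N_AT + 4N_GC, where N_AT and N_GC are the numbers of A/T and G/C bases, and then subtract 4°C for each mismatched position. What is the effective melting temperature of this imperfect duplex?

Primer base counts: A=7, T=0, G=7, C=1 → A+T=7, G+C=8
Perfect-match Tm = 2(7) + 4(8) = 14 + 32 = 46°C
Mismatches (positions where the bases are not complementary): 3 (at positions 7, 13, 15)
Effective Tm = 46 − 3×4 = 46 − 12 = 34°C

34°C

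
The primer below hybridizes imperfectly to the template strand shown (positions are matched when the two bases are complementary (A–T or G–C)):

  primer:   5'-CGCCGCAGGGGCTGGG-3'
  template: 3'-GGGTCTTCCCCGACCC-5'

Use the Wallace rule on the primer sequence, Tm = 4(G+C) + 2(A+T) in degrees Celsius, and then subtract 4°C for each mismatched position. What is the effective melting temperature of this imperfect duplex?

Primer base counts: A=1, T=1, G=9, C=5 → A+T=2, G+C=14
Perfect-match Tm = 2(2) + 4(14) = 4 + 56 = 60°C
Mismatches (positions where the bases are not complementary): 3 (at positions 2, 4, 6)
Effective Tm = 60 − 3×4 = 60 − 12 = 48°C

48°C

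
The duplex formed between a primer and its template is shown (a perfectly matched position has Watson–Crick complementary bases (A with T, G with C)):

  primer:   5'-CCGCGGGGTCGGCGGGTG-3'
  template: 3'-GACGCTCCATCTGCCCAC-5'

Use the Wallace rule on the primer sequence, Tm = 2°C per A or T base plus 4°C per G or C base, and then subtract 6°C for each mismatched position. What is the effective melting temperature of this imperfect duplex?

Primer base counts: A=0, T=2, G=11, C=5 → A+T=2, G+C=16
Perfect-match Tm = 2(2) + 4(16) = 4 + 64 = 68°C
Mismatches (positions where the bases are not complementary): 4 (at positions 2, 6, 10, 12)
Effective Tm = 68 − 4×6 = 68 − 24 = 44°C

44°C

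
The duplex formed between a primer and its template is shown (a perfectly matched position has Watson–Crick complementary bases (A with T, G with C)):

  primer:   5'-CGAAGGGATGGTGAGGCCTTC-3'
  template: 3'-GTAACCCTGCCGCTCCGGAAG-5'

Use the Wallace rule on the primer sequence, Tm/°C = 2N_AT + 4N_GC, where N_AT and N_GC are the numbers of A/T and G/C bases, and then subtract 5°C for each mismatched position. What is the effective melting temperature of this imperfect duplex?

43°C

Primer base counts: A=4, T=4, G=9, C=4 → A+T=8, G+C=13
Perfect-match Tm = 2(8) + 4(13) = 16 + 52 = 68°C
Mismatches (positions where the bases are not complementary): 5 (at positions 2, 3, 4, 9, 12)
Effective Tm = 68 − 5×5 = 68 − 25 = 43°C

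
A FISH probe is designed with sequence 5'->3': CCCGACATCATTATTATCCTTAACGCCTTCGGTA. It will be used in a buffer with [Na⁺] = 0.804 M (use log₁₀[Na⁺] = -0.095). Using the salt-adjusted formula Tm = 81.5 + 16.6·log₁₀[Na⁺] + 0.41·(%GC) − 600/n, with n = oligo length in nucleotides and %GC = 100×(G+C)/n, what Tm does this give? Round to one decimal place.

Length n = 34. Base counts: G=4, A=8, C=11, T=11
G+C = 15, so %GC = 15/34 × 100 = 44.118%
Salt term: 16.6 × (-0.095) = -1.577
GC term: 0.41 × 44.118 = 18.088; length term: −600/34 = −17.647
Tm = 81.5 + (-1.577) + 18.088 − 17.647 = 80.364 → 80.4°C

80.4°C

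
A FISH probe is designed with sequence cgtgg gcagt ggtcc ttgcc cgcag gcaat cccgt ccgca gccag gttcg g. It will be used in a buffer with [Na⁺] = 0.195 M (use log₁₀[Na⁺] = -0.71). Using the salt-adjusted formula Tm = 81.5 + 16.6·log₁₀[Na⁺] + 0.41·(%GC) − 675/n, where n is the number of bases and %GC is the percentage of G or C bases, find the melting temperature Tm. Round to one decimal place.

85.4°C

Length n = 51. G=18, A=6, C=18, T=9
G+C = 36, so %GC = 36/51 × 100 = 70.588%
Salt term: 16.6 × (-0.71) = -11.786
GC term: 0.41 × 70.588 = 28.941; length term: −675/51 = −13.235
Tm = 81.5 + (-11.786) + 28.941 − 13.235 = 85.42 → 85.4°C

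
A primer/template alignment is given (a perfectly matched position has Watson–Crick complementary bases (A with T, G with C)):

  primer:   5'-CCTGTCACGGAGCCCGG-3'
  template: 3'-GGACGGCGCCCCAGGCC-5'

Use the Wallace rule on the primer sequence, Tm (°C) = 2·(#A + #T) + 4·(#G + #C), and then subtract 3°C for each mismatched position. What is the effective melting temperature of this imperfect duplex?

Primer base counts: A=2, T=2, G=6, C=7 → A+T=4, G+C=13
Perfect-match Tm = 2(4) + 4(13) = 8 + 52 = 60°C
Mismatches (positions where the bases are not complementary): 4 (at positions 5, 7, 11, 13)
Effective Tm = 60 − 4×3 = 60 − 12 = 48°C

48°C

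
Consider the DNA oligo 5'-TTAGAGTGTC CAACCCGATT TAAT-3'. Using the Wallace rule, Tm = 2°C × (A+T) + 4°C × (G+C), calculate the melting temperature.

Base counts: T=8, G=4, C=5, A=7
AT pairs contribute 15, GC pairs contribute 9.
Tm = 4·9 + 2·15 = 36 + 30 = 66°C

66°C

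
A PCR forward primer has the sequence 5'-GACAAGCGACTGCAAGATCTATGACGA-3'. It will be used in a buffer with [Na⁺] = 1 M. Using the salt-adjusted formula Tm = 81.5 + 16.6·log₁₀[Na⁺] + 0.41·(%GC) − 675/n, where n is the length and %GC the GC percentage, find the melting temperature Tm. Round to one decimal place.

Length n = 27. G=7, T=4, C=6, A=10
G+C = 13, so %GC = 13/27 × 100 = 48.148%
Salt term: 16.6 × (0) = 0
GC term: 0.41 × 48.148 = 19.741; length term: −675/27 = −25
Tm = 81.5 + (0) + 19.741 − 25 = 76.241 → 76.2°C

76.2°C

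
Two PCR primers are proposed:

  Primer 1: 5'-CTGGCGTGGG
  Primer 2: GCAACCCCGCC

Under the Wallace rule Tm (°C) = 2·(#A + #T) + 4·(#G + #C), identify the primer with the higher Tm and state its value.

Primer 1: A+T=2, G+C=8 → Tm = 2(2)+4(8) = 36°C
Primer 2: A+T=2, G+C=9 → Tm = 2(2)+4(9) = 40°C
36°C vs 40°C → primer 2 is higher.

Primer 2, 40°C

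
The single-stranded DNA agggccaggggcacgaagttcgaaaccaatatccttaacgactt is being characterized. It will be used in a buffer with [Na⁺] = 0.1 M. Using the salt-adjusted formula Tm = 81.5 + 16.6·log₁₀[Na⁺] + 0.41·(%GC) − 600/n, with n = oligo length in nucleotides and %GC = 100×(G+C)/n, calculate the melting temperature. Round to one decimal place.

Length n = 44. C=11, A=14, T=8, G=11
G+C = 22, so %GC = 22/44 × 100 = 50%
Salt term: 16.6 × (-1) = -16.6
GC term: 0.41 × 50 = 20.5; length term: −600/44 = −13.636
Tm = 81.5 + (-16.6) + 20.5 − 13.636 = 71.764 → 71.8°C

71.8°C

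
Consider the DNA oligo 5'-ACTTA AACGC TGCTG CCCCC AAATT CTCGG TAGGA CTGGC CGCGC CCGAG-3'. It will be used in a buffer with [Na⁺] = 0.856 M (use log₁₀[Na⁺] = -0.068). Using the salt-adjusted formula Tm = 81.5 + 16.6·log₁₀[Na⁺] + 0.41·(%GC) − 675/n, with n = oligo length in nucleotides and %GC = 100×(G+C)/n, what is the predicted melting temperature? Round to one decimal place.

92.3°C

Length n = 50. Scanning the sequence gives T=9, G=13, A=10, C=18.
G+C = 31, so %GC = 31/50 × 100 = 62%
Salt term: 16.6 × (-0.068) = -1.129
GC term: 0.41 × 62 = 25.42; length term: −675/50 = −13.5
Tm = 81.5 + (-1.129) + 25.42 − 13.5 = 92.291 → 92.3°C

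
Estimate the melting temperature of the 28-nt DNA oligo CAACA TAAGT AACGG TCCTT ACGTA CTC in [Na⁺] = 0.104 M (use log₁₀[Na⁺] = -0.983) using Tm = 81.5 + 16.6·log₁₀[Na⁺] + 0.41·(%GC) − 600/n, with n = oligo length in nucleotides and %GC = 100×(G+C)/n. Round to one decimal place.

61.3°C

Length n = 28. Base counts: G=4, T=7, C=8, A=9
G+C = 12, so %GC = 12/28 × 100 = 42.857%
Salt term: 16.6 × (-0.983) = -16.318
GC term: 0.41 × 42.857 = 17.571; length term: −600/28 = −21.429
Tm = 81.5 + (-16.318) + 17.571 − 21.429 = 61.324 → 61.3°C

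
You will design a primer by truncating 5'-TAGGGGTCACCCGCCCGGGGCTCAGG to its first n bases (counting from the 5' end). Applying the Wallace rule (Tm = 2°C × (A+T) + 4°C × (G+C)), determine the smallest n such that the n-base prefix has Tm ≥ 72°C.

n = 20

First 19 bases: TAGGGGTCACCCGCCCGGG → Tm = 68°C (< 72°C)
First 20 bases: TAGGGGTCACCCGCCCGGGG → Tm = 72°C (≥ 72°C)
Since every base adds ≥2°C, Tm only increases with n, so the threshold is first crossed at n = 20.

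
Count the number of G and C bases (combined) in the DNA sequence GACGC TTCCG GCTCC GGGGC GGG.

19

Scanning the sequence gives G=11, C=8, A=1, T=3.
Total G or C: 11 + 8 = 19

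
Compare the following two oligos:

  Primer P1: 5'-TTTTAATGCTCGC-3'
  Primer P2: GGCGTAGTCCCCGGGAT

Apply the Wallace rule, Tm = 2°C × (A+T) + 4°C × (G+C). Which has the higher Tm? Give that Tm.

Primer P1: A+T=8, G+C=5 → Tm = 2(8)+4(5) = 36°C
Primer P2: A+T=5, G+C=12 → Tm = 2(5)+4(12) = 58°C
36°C vs 58°C → primer P2 is higher.

Primer P2, 58°C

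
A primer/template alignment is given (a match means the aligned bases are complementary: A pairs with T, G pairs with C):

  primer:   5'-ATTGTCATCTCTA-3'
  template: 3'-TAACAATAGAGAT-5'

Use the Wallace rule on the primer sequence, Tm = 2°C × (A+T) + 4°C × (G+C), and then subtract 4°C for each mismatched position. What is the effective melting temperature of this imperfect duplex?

Primer base counts: A=3, T=6, G=1, C=3 → A+T=9, G+C=4
Perfect-match Tm = 2(9) + 4(4) = 18 + 16 = 34°C
Mismatches (positions where the bases are not complementary): 1 (at position 6)
Effective Tm = 34 − 1×4 = 34 − 4 = 30°C

30°C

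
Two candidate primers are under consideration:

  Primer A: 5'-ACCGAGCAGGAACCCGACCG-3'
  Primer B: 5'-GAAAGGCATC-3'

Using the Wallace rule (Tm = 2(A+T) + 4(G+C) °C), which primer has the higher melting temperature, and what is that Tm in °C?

Primer A, 68°C

Primer A: A+T=6, G+C=14 → Tm = 2(6)+4(14) = 68°C
Primer B: A+T=5, G+C=5 → Tm = 2(5)+4(5) = 30°C
68°C vs 30°C → primer A is higher.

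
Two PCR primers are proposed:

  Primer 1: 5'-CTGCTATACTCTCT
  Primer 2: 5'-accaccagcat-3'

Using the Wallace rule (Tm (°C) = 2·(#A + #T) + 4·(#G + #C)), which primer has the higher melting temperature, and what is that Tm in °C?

Primer 1: A+T=8, G+C=6 → Tm = 2(8)+4(6) = 40°C
Primer 2: A+T=5, G+C=6 → Tm = 2(5)+4(6) = 34°C
40°C vs 34°C → primer 1 is higher.

Primer 1, 40°C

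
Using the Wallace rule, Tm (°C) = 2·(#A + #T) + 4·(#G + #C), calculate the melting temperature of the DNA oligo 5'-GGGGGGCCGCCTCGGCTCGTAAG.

82°C

Scanning the sequence gives C=7, G=11, A=2, T=3.
AT pairs contribute 5, GC pairs contribute 18.
Tm = 4·18 + 2·5 = 72 + 10 = 82°C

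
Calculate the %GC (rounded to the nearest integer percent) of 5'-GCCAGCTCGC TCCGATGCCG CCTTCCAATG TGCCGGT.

T=8, C=15, G=10, A=4
G+C = 10 + 15 = 25 out of 37 bases
%GC = 25/37 × 100 = 67.57% ≈ 68%

68%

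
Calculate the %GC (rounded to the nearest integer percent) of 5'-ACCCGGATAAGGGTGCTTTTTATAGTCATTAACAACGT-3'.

39%

Counting bases: G=8, C=7, A=11, T=12
G+C = 8 + 7 = 15 out of 38 bases
%GC = 15/38 × 100 = 39.47% ≈ 39%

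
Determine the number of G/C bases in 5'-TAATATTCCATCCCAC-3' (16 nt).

6

Base counts: G=0, T=5, A=5, C=6
G+C = 0 + 6 = 6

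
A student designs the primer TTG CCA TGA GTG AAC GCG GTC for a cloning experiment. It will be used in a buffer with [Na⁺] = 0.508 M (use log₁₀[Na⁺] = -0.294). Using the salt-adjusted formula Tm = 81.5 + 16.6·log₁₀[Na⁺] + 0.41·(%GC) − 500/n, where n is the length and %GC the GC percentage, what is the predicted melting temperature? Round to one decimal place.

Length n = 21. Counting bases: G=7, T=5, A=4, C=5
G+C = 12, so %GC = 12/21 × 100 = 57.143%
Salt term: 16.6 × (-0.294) = -4.88
GC term: 0.41 × 57.143 = 23.429; length term: −500/21 = −23.81
Tm = 81.5 + (-4.88) + 23.429 − 23.81 = 76.239 → 76.2°C

76.2°C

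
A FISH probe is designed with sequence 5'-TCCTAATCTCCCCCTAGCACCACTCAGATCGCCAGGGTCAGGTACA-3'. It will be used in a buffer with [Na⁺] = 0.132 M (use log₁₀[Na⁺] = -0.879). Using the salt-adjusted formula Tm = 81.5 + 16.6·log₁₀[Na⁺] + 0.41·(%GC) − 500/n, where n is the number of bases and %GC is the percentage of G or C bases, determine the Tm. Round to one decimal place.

79.2°C

Length n = 46. Counting bases: G=8, A=11, T=9, C=18
G+C = 26, so %GC = 26/46 × 100 = 56.522%
Salt term: 16.6 × (-0.879) = -14.591
GC term: 0.41 × 56.522 = 23.174; length term: −500/46 = −10.87
Tm = 81.5 + (-14.591) + 23.174 − 10.87 = 79.213 → 79.2°C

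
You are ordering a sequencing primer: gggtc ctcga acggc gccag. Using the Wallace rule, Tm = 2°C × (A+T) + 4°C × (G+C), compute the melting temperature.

70°C

Counting bases: A=3, T=2, C=7, G=8
So N_AT = 5 and N_GC = 15.
Tm = 2(5) + 4(15) = 10 + 60 = 70°C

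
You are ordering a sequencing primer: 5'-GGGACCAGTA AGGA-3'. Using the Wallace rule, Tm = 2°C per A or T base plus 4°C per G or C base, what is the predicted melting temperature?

Counting bases: T=1, C=2, A=5, G=6
AT pairs contribute 6, GC pairs contribute 8.
Tm = 4·8 + 2·6 = 32 + 12 = 44°C

44°C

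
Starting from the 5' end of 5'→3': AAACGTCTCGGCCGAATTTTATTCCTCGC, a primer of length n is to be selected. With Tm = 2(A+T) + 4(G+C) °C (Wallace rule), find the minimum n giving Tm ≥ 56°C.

n = 19

First 18 bases: AAACGTCTCGGCCGAATT → Tm = 54°C (< 56°C)
First 19 bases: AAACGTCTCGGCCGAATTT → Tm = 56°C (≥ 56°C)
Each additional base adds 2°C (A/T) or 4°C (G/C), so Tm is non-decreasing in n; n = 19 is the first length to reach 56°C.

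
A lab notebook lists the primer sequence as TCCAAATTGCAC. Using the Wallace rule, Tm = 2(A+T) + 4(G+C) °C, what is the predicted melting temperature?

Scanning the sequence gives G=1, C=4, A=4, T=3.
A+T = 7, G+C = 5
Tm = 2(7) + 4(5) = 14 + 20 = 34°C

34°C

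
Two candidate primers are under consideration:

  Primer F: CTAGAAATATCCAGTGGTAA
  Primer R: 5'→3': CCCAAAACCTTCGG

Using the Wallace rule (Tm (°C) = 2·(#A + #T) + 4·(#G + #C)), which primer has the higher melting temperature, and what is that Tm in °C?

Primer F: A+T=13, G+C=7 → Tm = 2(13)+4(7) = 54°C
Primer R: A+T=6, G+C=8 → Tm = 2(6)+4(8) = 44°C
54°C vs 44°C → primer F is higher.

Primer F, 54°C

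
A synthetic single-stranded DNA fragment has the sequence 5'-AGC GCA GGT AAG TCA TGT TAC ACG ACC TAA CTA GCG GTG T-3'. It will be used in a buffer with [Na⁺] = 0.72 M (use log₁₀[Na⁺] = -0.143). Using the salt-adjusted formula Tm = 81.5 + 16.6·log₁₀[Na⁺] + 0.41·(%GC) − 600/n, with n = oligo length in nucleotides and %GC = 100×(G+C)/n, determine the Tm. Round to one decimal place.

Length n = 40. Scanning the sequence gives A=11, G=11, T=9, C=9.
G+C = 20, so %GC = 20/40 × 100 = 50%
Salt term: 16.6 × (-0.143) = -2.374
GC term: 0.41 × 50 = 20.5; length term: −600/40 = −15
Tm = 81.5 + (-2.374) + 20.5 − 15 = 84.626 → 84.6°C

84.6°C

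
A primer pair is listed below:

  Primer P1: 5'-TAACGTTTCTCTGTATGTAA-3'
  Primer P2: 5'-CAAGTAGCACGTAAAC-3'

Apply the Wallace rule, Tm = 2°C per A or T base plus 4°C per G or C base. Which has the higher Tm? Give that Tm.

Primer P1, 52°C

Primer P1: A+T=14, G+C=6 → Tm = 2(14)+4(6) = 52°C
Primer P2: A+T=9, G+C=7 → Tm = 2(9)+4(7) = 46°C
52°C vs 46°C → primer P1 is higher.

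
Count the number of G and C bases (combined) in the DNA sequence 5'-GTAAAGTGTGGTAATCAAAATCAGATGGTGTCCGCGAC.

Base counts: T=9, G=11, A=12, C=6
Total G or C: 11 + 6 = 17

17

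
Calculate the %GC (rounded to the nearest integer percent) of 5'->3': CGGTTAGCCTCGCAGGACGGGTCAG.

68%

T=4, C=7, G=10, A=4
G+C = 10 + 7 = 17 out of 25 bases
%GC = 17/25 × 100 = 68% ≈ 68%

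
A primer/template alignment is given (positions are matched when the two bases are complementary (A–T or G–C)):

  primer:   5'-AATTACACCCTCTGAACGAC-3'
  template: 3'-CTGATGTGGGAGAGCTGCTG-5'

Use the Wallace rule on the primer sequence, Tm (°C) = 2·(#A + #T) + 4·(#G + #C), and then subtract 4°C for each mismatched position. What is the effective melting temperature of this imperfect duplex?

42°C

Primer base counts: A=7, T=4, G=2, C=7 → A+T=11, G+C=9
Perfect-match Tm = 2(11) + 4(9) = 22 + 36 = 58°C
Mismatches (positions where the bases are not complementary): 4 (at positions 1, 3, 14, 15)
Effective Tm = 58 − 4×4 = 58 − 16 = 42°C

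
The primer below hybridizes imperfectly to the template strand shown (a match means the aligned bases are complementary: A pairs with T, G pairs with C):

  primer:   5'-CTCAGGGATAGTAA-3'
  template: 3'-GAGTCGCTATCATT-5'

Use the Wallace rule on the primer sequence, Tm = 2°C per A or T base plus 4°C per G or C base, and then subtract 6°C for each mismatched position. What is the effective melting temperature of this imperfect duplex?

34°C

Primer base counts: A=5, T=3, G=4, C=2 → A+T=8, G+C=6
Perfect-match Tm = 2(8) + 4(6) = 16 + 24 = 40°C
Mismatches (positions where the bases are not complementary): 1 (at position 6)
Effective Tm = 40 − 1×6 = 40 − 6 = 34°C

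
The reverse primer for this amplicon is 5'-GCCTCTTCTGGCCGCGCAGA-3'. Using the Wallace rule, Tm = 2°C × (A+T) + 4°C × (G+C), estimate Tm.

C=8, T=4, A=2, G=6
AT pairs contribute 6, GC pairs contribute 14.
Tm = 2(6) + 4(14) = 12 + 56 = 68°C

68°C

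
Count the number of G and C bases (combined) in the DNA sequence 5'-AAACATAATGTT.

Scanning the sequence gives C=1, G=1, T=4, A=6.
Total G or C: 1 + 1 = 2

2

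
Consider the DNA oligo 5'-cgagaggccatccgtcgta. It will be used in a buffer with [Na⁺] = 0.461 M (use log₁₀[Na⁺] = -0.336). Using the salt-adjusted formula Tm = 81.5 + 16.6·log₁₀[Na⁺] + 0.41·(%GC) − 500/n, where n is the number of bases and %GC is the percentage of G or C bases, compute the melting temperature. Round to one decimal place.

Length n = 19. C=6, T=3, G=6, A=4
G+C = 12, so %GC = 12/19 × 100 = 63.158%
Salt term: 16.6 × (-0.336) = -5.578
GC term: 0.41 × 63.158 = 25.895; length term: −500/19 = −26.316
Tm = 81.5 + (-5.578) + 25.895 − 26.316 = 75.501 → 75.5°C

75.5°C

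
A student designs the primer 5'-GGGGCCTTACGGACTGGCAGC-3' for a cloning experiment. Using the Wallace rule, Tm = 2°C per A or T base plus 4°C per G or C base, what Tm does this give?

Scanning the sequence gives A=3, C=6, T=3, G=9.
AT pairs contribute 6, GC pairs contribute 15.
Tm = 4·15 + 2·6 = 60 + 12 = 72°C

72°C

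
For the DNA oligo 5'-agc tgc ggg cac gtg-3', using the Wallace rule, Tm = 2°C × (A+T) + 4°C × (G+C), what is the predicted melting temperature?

Counting bases: C=4, G=7, T=2, A=2
A+T = 4, G+C = 11
Tm = 2(4) + 4(11) = 8 + 44 = 52°C

52°C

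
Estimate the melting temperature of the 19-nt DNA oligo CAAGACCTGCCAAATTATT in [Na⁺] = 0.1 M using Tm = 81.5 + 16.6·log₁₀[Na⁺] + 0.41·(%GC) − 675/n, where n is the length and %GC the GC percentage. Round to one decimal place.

Length n = 19. Scanning the sequence gives C=5, G=2, A=7, T=5.
G+C = 7, so %GC = 7/19 × 100 = 36.842%
Salt term: 16.6 × (-1) = -16.6
GC term: 0.41 × 36.842 = 15.105; length term: −675/19 = −35.526
Tm = 81.5 + (-16.6) + 15.105 − 35.526 = 44.479 → 44.5°C

44.5°C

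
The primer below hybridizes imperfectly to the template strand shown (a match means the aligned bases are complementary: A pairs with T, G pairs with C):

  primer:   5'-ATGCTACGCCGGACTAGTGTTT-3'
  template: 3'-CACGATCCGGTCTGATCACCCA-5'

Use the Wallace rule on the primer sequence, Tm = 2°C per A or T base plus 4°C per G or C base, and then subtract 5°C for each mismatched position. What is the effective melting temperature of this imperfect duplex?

41°C

Primer base counts: A=4, T=7, G=6, C=5 → A+T=11, G+C=11
Perfect-match Tm = 2(11) + 4(11) = 22 + 44 = 66°C
Mismatches (positions where the bases are not complementary): 5 (at positions 1, 7, 11, 20, 21)
Effective Tm = 66 − 5×5 = 66 − 25 = 41°C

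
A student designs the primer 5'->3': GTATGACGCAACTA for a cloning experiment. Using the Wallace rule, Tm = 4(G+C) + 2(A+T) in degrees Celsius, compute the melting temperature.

Scanning the sequence gives C=3, A=5, G=3, T=3.
A+T = 8, G+C = 6
Tm = 2×8 + 4×6 = 40°C

40°C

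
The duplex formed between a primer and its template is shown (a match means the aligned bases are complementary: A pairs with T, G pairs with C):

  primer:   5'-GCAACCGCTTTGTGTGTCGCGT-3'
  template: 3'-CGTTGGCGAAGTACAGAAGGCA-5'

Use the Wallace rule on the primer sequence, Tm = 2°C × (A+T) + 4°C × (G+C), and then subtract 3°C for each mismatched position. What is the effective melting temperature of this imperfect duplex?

55°C

Primer base counts: A=2, T=7, G=7, C=6 → A+T=9, G+C=13
Perfect-match Tm = 2(9) + 4(13) = 18 + 52 = 70°C
Mismatches (positions where the bases are not complementary): 5 (at positions 11, 12, 16, 18, 19)
Effective Tm = 70 − 5×3 = 70 − 15 = 55°C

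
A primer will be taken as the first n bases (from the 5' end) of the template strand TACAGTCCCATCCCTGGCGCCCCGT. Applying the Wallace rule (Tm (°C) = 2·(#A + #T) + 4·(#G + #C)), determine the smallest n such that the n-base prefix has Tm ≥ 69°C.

n = 21

First 20 bases: TACAGTCCCATCCCTGGCGC → Tm = 66°C (< 69°C)
First 21 bases: TACAGTCCCATCCCTGGCGCC → Tm = 70°C (≥ 69°C)
Each additional base adds 2°C (A/T) or 4°C (G/C), so Tm is non-decreasing in n; n = 21 is the first length to reach 69°C.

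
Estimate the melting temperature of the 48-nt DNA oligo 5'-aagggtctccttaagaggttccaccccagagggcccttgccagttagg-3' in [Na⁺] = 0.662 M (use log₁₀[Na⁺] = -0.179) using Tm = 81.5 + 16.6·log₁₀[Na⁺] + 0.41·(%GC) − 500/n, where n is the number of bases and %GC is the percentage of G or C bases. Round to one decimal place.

92.0°C

Length n = 48. Scanning the sequence gives T=10, C=14, A=10, G=14.
G+C = 28, so %GC = 28/48 × 100 = 58.333%
Salt term: 16.6 × (-0.179) = -2.971
GC term: 0.41 × 58.333 = 23.917; length term: −500/48 = −10.417
Tm = 81.5 + (-2.971) + 23.917 − 10.417 = 92.029 → 92.0°C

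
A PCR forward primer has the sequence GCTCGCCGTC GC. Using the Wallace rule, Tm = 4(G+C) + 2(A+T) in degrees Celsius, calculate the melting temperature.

44°C

Base counts: G=4, T=2, A=0, C=6
AT pairs contribute 2, GC pairs contribute 10.
Tm = 2(2) + 4(10) = 4 + 40 = 44°C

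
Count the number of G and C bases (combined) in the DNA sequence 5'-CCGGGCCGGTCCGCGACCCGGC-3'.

Base counts: C=11, T=1, A=1, G=9
G+C = 9 + 11 = 20

20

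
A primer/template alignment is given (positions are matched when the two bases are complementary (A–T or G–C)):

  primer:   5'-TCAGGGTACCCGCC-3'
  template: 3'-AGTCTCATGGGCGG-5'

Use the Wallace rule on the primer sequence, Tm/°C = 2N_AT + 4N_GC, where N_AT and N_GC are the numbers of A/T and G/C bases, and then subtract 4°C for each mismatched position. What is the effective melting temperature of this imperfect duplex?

44°C

Primer base counts: A=2, T=2, G=4, C=6 → A+T=4, G+C=10
Perfect-match Tm = 2(4) + 4(10) = 8 + 40 = 48°C
Mismatches (positions where the bases are not complementary): 1 (at position 5)
Effective Tm = 48 − 1×4 = 48 − 4 = 44°C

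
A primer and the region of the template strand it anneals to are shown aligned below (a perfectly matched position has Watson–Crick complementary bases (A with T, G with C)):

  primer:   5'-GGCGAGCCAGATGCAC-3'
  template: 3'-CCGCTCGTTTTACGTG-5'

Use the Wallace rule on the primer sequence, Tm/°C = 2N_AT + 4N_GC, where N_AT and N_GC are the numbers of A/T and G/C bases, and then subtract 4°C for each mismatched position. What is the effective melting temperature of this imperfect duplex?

46°C

Primer base counts: A=4, T=1, G=6, C=5 → A+T=5, G+C=11
Perfect-match Tm = 2(5) + 4(11) = 10 + 44 = 54°C
Mismatches (positions where the bases are not complementary): 2 (at positions 8, 10)
Effective Tm = 54 − 2×4 = 54 − 8 = 46°C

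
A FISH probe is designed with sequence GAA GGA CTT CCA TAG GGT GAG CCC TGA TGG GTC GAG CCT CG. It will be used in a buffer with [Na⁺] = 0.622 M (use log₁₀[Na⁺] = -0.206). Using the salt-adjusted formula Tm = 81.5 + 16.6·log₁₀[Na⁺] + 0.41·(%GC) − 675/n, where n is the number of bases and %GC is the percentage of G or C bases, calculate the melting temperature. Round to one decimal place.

Length n = 41. Counting bases: C=10, G=15, T=8, A=8
G+C = 25, so %GC = 25/41 × 100 = 60.976%
Salt term: 16.6 × (-0.206) = -3.42
GC term: 0.41 × 60.976 = 25; length term: −675/41 = −16.463
Tm = 81.5 + (-3.42) + 25 − 16.463 = 86.617 → 86.6°C

86.6°C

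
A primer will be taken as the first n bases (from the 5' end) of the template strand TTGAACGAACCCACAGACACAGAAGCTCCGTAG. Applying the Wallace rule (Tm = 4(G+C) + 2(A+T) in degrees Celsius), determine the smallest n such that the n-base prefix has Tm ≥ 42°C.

n = 14

First 13 bases: TTGAACGAACCCA → Tm = 38°C (< 42°C)
First 14 bases: TTGAACGAACCCAC → Tm = 42°C (≥ 42°C)
Since every base adds ≥2°C, Tm only increases with n, so the threshold is first crossed at n = 14.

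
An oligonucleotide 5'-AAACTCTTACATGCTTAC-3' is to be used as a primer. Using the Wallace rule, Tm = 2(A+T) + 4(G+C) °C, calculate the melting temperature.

Base counts: C=5, T=6, G=1, A=6
So N_AT = 12 and N_GC = 6.
Tm = 2(12) + 4(6) = 24 + 24 = 48°C

48°C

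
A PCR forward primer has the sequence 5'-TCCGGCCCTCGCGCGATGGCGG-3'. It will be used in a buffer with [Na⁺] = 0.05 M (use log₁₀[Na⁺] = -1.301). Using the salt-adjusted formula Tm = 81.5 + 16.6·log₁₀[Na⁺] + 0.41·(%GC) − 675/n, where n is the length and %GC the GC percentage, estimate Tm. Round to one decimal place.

Length n = 22. Scanning the sequence gives G=9, A=1, C=9, T=3.
G+C = 18, so %GC = 18/22 × 100 = 81.818%
Salt term: 16.6 × (-1.301) = -21.597
GC term: 0.41 × 81.818 = 33.545; length term: −675/22 = −30.682
Tm = 81.5 + (-21.597) + 33.545 − 30.682 = 62.766 → 62.8°C

62.8°C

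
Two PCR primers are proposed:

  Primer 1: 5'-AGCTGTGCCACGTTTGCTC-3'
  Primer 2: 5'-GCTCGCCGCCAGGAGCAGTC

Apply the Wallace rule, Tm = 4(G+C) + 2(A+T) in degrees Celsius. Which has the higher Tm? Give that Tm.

Primer 1: A+T=8, G+C=11 → Tm = 2(8)+4(11) = 60°C
Primer 2: A+T=5, G+C=15 → Tm = 2(5)+4(15) = 70°C
60°C vs 70°C → primer 2 is higher.

Primer 2, 70°C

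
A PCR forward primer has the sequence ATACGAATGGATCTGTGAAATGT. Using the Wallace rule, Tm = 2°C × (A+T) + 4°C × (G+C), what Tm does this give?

62°C

Base counts: A=8, G=6, T=7, C=2
A+T = 15, G+C = 8
Tm = 2(15) + 4(8) = 30 + 32 = 62°C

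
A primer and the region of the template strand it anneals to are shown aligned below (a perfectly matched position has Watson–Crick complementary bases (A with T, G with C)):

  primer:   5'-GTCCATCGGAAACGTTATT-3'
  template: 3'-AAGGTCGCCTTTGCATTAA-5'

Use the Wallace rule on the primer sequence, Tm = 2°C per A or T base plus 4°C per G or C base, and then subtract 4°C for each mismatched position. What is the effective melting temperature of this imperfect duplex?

Primer base counts: A=5, T=6, G=4, C=4 → A+T=11, G+C=8
Perfect-match Tm = 2(11) + 4(8) = 22 + 32 = 54°C
Mismatches (positions where the bases are not complementary): 3 (at positions 1, 6, 16)
Effective Tm = 54 − 3×4 = 54 − 12 = 42°C

42°C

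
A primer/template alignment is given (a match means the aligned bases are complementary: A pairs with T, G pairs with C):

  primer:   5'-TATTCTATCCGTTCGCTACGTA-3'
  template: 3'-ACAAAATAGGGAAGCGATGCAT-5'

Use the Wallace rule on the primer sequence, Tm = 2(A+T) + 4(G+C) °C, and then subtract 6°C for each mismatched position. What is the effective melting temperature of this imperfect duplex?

44°C

Primer base counts: A=4, T=9, G=3, C=6 → A+T=13, G+C=9
Perfect-match Tm = 2(13) + 4(9) = 26 + 36 = 62°C
Mismatches (positions where the bases are not complementary): 3 (at positions 2, 5, 11)
Effective Tm = 62 − 3×6 = 62 − 18 = 44°C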